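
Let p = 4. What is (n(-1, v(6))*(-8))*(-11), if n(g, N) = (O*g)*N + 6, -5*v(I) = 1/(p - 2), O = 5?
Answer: 572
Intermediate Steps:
v(I) = -⅒ (v(I) = -1/(5*(4 - 2)) = -⅕/2 = -⅕*½ = -⅒)
n(g, N) = 6 + 5*N*g (n(g, N) = (5*g)*N + 6 = 5*N*g + 6 = 6 + 5*N*g)
(n(-1, v(6))*(-8))*(-11) = ((6 + 5*(-⅒)*(-1))*(-8))*(-11) = ((6 + ½)*(-8))*(-11) = ((13/2)*(-8))*(-11) = -52*(-11) = 572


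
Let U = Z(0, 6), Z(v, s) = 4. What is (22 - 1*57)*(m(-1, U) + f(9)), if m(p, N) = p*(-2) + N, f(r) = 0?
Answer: -210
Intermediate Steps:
U = 4
m(p, N) = N - 2*p (m(p, N) = -2*p + N = N - 2*p)
(22 - 1*57)*(m(-1, U) + f(9)) = (22 - 1*57)*((4 - 2*(-1)) + 0) = (22 - 57)*((4 + 2) + 0) = -35*(6 + 0) = -35*6 = -210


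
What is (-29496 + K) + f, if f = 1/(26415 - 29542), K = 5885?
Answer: -73831598/3127 ≈ -23611.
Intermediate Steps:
f = -1/3127 (f = 1/(-3127) = -1/3127 ≈ -0.00031980)
(-29496 + K) + f = (-29496 + 5885) - 1/3127 = -23611 - 1/3127 = -73831598/3127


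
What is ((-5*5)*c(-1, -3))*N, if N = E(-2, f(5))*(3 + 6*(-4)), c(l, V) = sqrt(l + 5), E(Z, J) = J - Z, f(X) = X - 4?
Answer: 3150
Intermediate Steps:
f(X) = -4 + X
c(l, V) = sqrt(5 + l)
N = -63 (N = ((-4 + 5) - 1*(-2))*(3 + 6*(-4)) = (1 + 2)*(3 - 24) = 3*(-21) = -63)
((-5*5)*c(-1, -3))*N = ((-5*5)*sqrt(5 - 1))*(-63) = -25*sqrt(4)*(-63) = -25*2*(-63) = -50*(-63) = 3150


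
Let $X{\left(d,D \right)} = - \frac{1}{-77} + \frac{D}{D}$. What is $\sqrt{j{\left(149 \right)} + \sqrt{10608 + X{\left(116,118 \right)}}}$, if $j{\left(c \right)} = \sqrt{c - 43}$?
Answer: $\frac{\sqrt{231 \sqrt{6988982} + 5929 \sqrt{106}}}{77} \approx 10.644$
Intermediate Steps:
$X{\left(d,D \right)} = \frac{78}{77}$ ($X{\left(d,D \right)} = \left(-1\right) \left(- \frac{1}{77}\right) + 1 = \frac{1}{77} + 1 = \frac{78}{77}$)
$j{\left(c \right)} = \sqrt{-43 + c}$
$\sqrt{j{\left(149 \right)} + \sqrt{10608 + X{\left(116,118 \right)}}} = \sqrt{\sqrt{-43 + 149} + \sqrt{10608 + \frac{78}{77}}} = \sqrt{\sqrt{106} + \sqrt{\frac{816894}{77}}} = \sqrt{\sqrt{106} + \frac{3 \sqrt{6988982}}{77}}$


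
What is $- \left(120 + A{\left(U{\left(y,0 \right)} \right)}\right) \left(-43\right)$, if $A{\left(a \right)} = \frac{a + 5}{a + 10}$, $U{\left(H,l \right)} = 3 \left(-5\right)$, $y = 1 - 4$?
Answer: $5246$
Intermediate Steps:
$y = -3$ ($y = 1 - 4 = -3$)
$U{\left(H,l \right)} = -15$
$A{\left(a \right)} = \frac{5 + a}{10 + a}$
$- \left(120 + A{\left(U{\left(y,0 \right)} \right)}\right) \left(-43\right) = - \left(120 + \frac{5 - 15}{10 - 15}\right) \left(-43\right) = - \left(120 + \frac{1}{-5} \left(-10\right)\right) \left(-43\right) = - \left(120 - -2\right) \left(-43\right) = - \left(120 + 2\right) \left(-43\right) = - 122 \left(-43\right) = \left(-1\right) \left(-5246\right) = 5246$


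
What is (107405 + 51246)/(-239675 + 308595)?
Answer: 158651/68920 ≈ 2.3020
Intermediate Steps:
(107405 + 51246)/(-239675 + 308595) = 158651/68920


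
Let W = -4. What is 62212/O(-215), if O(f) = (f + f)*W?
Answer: 15553/430 ≈ 36.170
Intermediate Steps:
O(f) = -8*f (O(f) = (f + f)*(-4) = (2*f)*(-4) = -8*f)
62212/O(-215) = 62212/((-8*(-215))) = 62212/1720 = 62212*(1/1720) = 15553/430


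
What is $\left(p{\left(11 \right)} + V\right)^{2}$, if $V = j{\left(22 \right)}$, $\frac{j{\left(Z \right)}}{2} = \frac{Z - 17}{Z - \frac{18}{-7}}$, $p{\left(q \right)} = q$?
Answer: $\frac{962361}{7396} \approx 130.12$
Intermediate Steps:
$j{\left(Z \right)} = \frac{2 \left(-17 + Z\right)}{\frac{18}{7} + Z}$ ($j{\left(Z \right)} = 2 \frac{Z - 17}{Z - \frac{18}{-7}} = 2 \frac{-17 + Z}{Z - - \frac{18}{7}} = 2 \frac{-17 + Z}{Z + \frac{18}{7}} = 2 \frac{-17 + Z}{\frac{18}{7} + Z} = \frac{2 \left(-17 + Z\right)}{\frac{18}{7} + Z}$)
$V = \frac{35}{86}$ ($V = \frac{14 \left(-17 + 22\right)}{18 + 7 \cdot 22} = 14 \frac{1}{18 + 154} \cdot 5 = 14 \cdot \frac{1}{172} \cdot 5 = \frac{35}{86} \approx 0.40698$)
$\left(p{\left(11 \right)} + V\right)^{2} = \left(11 + \frac{35}{86}\right)^{2} = \left(\frac{981}{86}\right)^{2} = \frac{962361}{7396}$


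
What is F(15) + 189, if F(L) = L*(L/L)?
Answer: 204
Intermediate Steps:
F(L) = L (F(L) = L*1 = L)
F(15) + 189 = 15 + 189 = 204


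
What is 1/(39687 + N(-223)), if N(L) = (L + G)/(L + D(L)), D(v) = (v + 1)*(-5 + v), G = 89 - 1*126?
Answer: 50393/1999946731 ≈ 2.5197e-5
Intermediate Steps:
G = -37 (G = 89 - 126 = -37)
D(v) = (1 + v)*(-5 + v)
N(L) = (-37 + L)/(-5 + L² - 3*L) (N(L) = (L - 37)/(L + (-5 + L² - 4*L)) = (-37 + L)/(-5 + L² - 3*L))
1/(39687 + N(-223)) = 1/(39687 + (37 - 1*(-223))/(5 - 1*(-223)² + 3*(-223))) = 1/(39687 + (37 + 223)/(5 - 1*49729 - 669)) = 1/(39687 + 260/(5 - 49729 - 669)) = 1/(39687 + 260/(-50393)) = 1/(39687 - 1/50393*260) = 1/(39687 - 260/50393) = 1/(1999946731/50393) = 50393/1999946731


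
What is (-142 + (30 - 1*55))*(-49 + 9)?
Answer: 6680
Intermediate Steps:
(-142 + (30 - 1*55))*(-49 + 9) = (-142 + (30 - 55))*(-40) = (-142 - 25)*(-40) = -167*(-40) = 6680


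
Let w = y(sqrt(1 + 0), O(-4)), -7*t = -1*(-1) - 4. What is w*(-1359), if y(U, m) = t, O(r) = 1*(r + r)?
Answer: -4077/7 ≈ -582.43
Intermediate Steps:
O(r) = 2*r (O(r) = 1*(2*r) = 2*r)
t = 3/7 (t = -(-1*(-1) - 4)/7 = -(1 - 4)/7 = -1/7*(-3) = 3/7 ≈ 0.42857)
y(U, m) = 3/7
w = 3/7 ≈ 0.42857
w*(-1359) = (3/7)*(-1359) = -4077/7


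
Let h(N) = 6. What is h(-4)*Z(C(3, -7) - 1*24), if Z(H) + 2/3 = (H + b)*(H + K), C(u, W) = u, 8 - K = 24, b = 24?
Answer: -670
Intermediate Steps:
K = -16 (K = 8 - 1*24 = 8 - 24 = -16)
Z(H) = -2/3 + (-16 + H)*(24 + H) (Z(H) = -2/3 + (H + 24)*(H - 16) = -2/3 + (24 + H)*(-16 + H) = -2/3 + (-16 + H)*(24 + H))
h(-4)*Z(C(3, -7) - 1*24) = 6*(-1154/3 + (3 - 1*24)**2 + 8*(3 - 1*24)) = 6*(-1154/3 + (3 - 24)**2 + 8*(3 - 24)) = 6*(-1154/3 + (-21)**2 + 8*(-21)) = 6*(-1154/3 + 441 - 168) = 6*(-335/3) = -670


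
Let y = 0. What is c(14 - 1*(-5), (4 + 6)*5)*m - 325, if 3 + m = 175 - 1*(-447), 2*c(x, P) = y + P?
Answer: 15150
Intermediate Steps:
c(x, P) = P/2 (c(x, P) = (0 + P)/2 = P/2)
m = 619 (m = -3 + (175 - 1*(-447)) = -3 + (175 + 447) = -3 + 622 = 619)
c(14 - 1*(-5), (4 + 6)*5)*m - 325 = (((4 + 6)*5)/2)*619 - 325 = ((10*5)/2)*619 - 325 = ((½)*50)*619 - 325 = 25*619 - 325 = 15475 - 325 = 15150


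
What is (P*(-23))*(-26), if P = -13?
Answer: -7774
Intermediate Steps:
(P*(-23))*(-26) = -13*(-23)*(-26) = 299*(-26) = -7774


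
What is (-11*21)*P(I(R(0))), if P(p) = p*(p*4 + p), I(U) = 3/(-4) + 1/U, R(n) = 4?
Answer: -1155/4 ≈ -288.75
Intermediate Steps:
I(U) = -¾ + 1/U (I(U) = 3*(-¼) + 1/U = -¾ + 1/U)
P(p) = 5*p² (P(p) = p*(4*p + p) = p*(5*p) = 5*p²)
(-11*21)*P(I(R(0))) = (-11*21)*(5*(-¾ + 1/4)²) = -1155*(-¾ + ¼)² = -1155*(-½)² = -1155/4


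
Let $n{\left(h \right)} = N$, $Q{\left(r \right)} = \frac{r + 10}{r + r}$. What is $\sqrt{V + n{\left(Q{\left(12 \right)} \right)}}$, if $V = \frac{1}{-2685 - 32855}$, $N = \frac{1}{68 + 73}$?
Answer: $\frac{\sqrt{44347336215}}{2505570} \approx 0.084048$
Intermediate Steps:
$N = \frac{1}{141} \approx 0.0070922$
$V = - \frac{1}{35540}$ ($V = \frac{1}{-35540} = - \frac{1}{35540} \approx -2.8137 \cdot 10^{-5}$)
$Q{\left(r \right)} = \frac{10 + r}{2 r}$
$n{\left(h \right)} = \frac{1}{141}$
$\sqrt{V + n{\left(Q{\left(12 \right)} \right)}} = \sqrt{- \frac{1}{35540} + \frac{1}{141}} = \sqrt{\frac{35399}{5011140}} = \frac{\sqrt{44347336215}}{2505570}$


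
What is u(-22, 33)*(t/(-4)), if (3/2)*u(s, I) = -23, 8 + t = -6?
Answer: -161/3 ≈ -53.667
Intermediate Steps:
t = -14 (t = -8 - 6 = -14)
u(s, I) = -46/3 (u(s, I) = (⅔)*(-23) = -46/3)
u(-22, 33)*(t/(-4)) = -(-644)/(3*(-4)) = -(-644)*(-1)/(3*4) = -46/3*7/2 = -161/3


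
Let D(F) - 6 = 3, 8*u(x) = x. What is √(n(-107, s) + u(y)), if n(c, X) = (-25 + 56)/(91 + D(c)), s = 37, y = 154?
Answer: √489/5 ≈ 4.4227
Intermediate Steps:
u(x) = x/8
D(F) = 9 (D(F) = 6 + 3 = 9)
n(c, X) = 31/100 (n(c, X) = (-25 + 56)/(91 + 9) = 31/100)
√(n(-107, s) + u(y)) = √(31/100 + (⅛)*154) = √(31/100 + 77/4) = √(489/25) = √489/5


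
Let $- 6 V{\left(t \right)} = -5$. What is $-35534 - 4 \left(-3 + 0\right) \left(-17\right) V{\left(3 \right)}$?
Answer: $-35704$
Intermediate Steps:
$V{\left(t \right)} = \frac{5}{6}$ ($V{\left(t \right)} = \left(- \frac{1}{6}\right) \left(-5\right) = \frac{5}{6}$)
$-35534 - 4 \left(-3 + 0\right) \left(-17\right) V{\left(3 \right)} = -35534 - 4 \left(-3 + 0\right) \left(-17\right) \frac{5}{6} = -35534 - 4 \left(-3\right) \left(-17\right) \frac{5}{6} = -35534 - \left(-12\right) \left(-17\right) \frac{5}{6} = -35534 - 204 \cdot \frac{5}{6} = -35534 - 170 = -35704$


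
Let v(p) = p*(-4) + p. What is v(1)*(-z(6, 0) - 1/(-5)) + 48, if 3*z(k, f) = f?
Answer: 237/5 ≈ 47.400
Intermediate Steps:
z(k, f) = f/3
v(p) = -3*p (v(p) = -4*p + p = -3*p)
v(1)*(-z(6, 0) - 1/(-5)) + 48 = (-3*1)*(-0/3 - 1/(-5)) + 48 = -3*(-1*0 - 1*(-⅕)) + 48 = -3*(0 + ⅕) + 48 = -3*⅕ + 48 = -⅗ + 48 = 237/5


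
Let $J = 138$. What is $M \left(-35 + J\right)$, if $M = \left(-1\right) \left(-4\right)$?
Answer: $412$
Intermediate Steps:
$M = 4$
$M \left(-35 + J\right) = 4 \left(-35 + 138\right) = 4 \cdot 103 = 412$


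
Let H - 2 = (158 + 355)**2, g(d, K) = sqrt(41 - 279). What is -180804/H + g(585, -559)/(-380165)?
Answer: -180804/263171 - I*sqrt(238)/380165 ≈ -0.68702 - 4.058e-5*I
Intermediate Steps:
g(d, K) = I*sqrt(238) (g(d, K) = sqrt(-238) = I*sqrt(238))
H = 263171 (H = 2 + (158 + 355)**2 = 2 + 513**2 = 2 + 263169 = 263171)
-180804/H + g(585, -559)/(-380165) = -180804/263171 + (I*sqrt(238))/(-380165) = -180804*1/263171 + (I*sqrt(238))*(-1/380165) = -180804/263171 - I*sqrt(238)/380165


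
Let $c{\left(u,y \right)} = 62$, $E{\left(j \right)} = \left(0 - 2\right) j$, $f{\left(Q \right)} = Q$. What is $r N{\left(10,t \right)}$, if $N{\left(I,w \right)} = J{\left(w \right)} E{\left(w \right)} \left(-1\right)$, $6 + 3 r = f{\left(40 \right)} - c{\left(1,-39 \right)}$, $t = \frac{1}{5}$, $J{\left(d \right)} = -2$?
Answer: $\frac{112}{15} \approx 7.4667$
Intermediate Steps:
$E{\left(j \right)} = - 2 j$
$t = \frac{1}{5} \approx 0.2$
$r = - \frac{28}{3}$ ($r = -2 + \frac{40 - 62}{3} = -2 + \frac{1}{3} \left(-22\right) = -2 - \frac{22}{3} = - \frac{28}{3} \approx -9.3333$)
$N{\left(I,w \right)} = - 4 w$ ($N{\left(I,w \right)} = - 2 \left(- 2 w\right) \left(-1\right) = 4 w \left(-1\right) = - 4 w$)
$r N{\left(10,t \right)} = - \frac{28 \left(\left(-4\right) \frac{1}{5}\right)}{3} = \left(- \frac{28}{3}\right) \left(- \frac{4}{5}\right) = \frac{112}{15}$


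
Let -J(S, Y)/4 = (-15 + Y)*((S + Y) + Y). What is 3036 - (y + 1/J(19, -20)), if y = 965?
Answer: 6088741/2940 ≈ 2071.0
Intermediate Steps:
J(S, Y) = -4*(-15 + Y)*(S + 2*Y) (J(S, Y) = -4*(-15 + Y)*((S + Y) + Y) = -4*(-15 + Y)*(S + 2*Y))
3036 - (y + 1/J(19, -20)) = 3036 - (965 + 1/(-8*(-20)² + 60*19 + 120*(-20) - 4*19*(-20))) = 3036 - (965 + 1/(-8*400 + 1140 - 2400 + 1520)) = 3036 - (965 + 1/(-3200 + 1140 - 2400 + 1520)) = 3036 - (965 + 1/(-2940)) = 3036 - (965 - 1/2940) = 3036 - 1*2837099/2940 = 3036 - 2837099/2940 = 6088741/2940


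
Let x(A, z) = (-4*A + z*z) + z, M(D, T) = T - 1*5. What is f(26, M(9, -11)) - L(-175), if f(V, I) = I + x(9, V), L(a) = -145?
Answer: 795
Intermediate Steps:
M(D, T) = -5 + T (M(D, T) = T - 5 = -5 + T)
x(A, z) = z + z² - 4*A (x(A, z) = (-4*A + z²) + z = (z² - 4*A) + z = z + z² - 4*A)
f(V, I) = -36 + I + V + V² (f(V, I) = I + (V + V² - 4*9) = I + (V + V² - 36) = I + (-36 + V + V²) = -36 + I + V + V²)
f(26, M(9, -11)) - L(-175) = (-36 + (-5 - 11) + 26 + 26²) - 1*(-145) = (-36 - 16 + 26 + 676) + 145 = 650 + 145 = 795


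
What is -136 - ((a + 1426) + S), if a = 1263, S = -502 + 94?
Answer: -2417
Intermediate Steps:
S = -408
-136 - ((a + 1426) + S) = -136 - ((1263 + 1426) - 408) = -136 - (2689 - 408) = -136 - 1*2281 = -136 - 2281 = -2417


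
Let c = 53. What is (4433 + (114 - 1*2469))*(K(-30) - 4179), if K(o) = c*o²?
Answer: 90436638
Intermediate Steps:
K(o) = 53*o²
(4433 + (114 - 1*2469))*(K(-30) - 4179) = (4433 + (114 - 1*2469))*(53*(-30)² - 4179) = (4433 + (114 - 2469))*(53*900 - 4179) = (4433 - 2355)*(47700 - 4179) = 2078*43521 = 90436638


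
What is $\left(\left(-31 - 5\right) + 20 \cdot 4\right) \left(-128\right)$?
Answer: $-5632$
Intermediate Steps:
$\left(\left(-31 - 5\right) + 20 \cdot 4\right) \left(-128\right) = \left(-36 + 80\right) \left(-128\right) = 44 \left(-128\right) = -5632$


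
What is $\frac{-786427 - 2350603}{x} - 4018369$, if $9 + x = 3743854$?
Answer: $- \frac{50997131613}{12691} \approx -4.0184 \cdot 10^{6}$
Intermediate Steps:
$x = 3743845$ ($x = -9 + 3743854 = 3743845$)
$\frac{-786427 - 2350603}{x} - 4018369 = \frac{-786427 - 2350603}{3743845} - 4018369 = \left(-3137030\right) \frac{1}{3743845} - 4018369 = - \frac{10634}{12691} - 4018369 = - \frac{50997131613}{12691}$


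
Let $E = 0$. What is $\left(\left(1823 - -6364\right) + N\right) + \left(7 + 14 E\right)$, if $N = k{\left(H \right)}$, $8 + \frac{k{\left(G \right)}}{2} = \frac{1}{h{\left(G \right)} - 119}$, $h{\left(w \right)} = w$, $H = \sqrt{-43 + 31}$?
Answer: $\frac{115906556}{14173} - \frac{4 i \sqrt{3}}{14173} \approx 8178.0 - 0.00048883 i$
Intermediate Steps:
$H = 2 i \sqrt{3}$ ($H = \sqrt{-12} = 2 i \sqrt{3} \approx 3.4641 i$)
$k{\left(G \right)} = -16 + \frac{2}{-119 + G}$ ($k{\left(G \right)} = -16 + \frac{2}{G - 119} = -16 + \frac{2}{-119 + G}$)
$N = \frac{2 \left(953 - 16 i \sqrt{3}\right)}{-119 + 2 i \sqrt{3}}$ ($N = \frac{2 \left(953 - 8 \cdot 2 i \sqrt{3}\right)}{-119 + 2 i \sqrt{3}} = \frac{2 \left(953 - 16 i \sqrt{3}\right)}{-119 + 2 i \sqrt{3}} \approx -16.017 - 0.00048883 i$)
$\left(\left(1823 - -6364\right) + N\right) + \left(7 + 14 E\right) = \left(\left(1823 - -6364\right) - \left(\frac{227006}{14173} + \frac{4 i \sqrt{3}}{14173}\right)\right) + \left(7 + 14 \cdot 0\right) = \left(\left(1823 + 6364\right) - \left(\frac{227006}{14173} + \frac{4 i \sqrt{3}}{14173}\right)\right) + \left(7 + 0\right) = \left(8187 - \left(\frac{227006}{14173} + \frac{4 i \sqrt{3}}{14173}\right)\right) + 7 = \left(\frac{115807345}{14173} - \frac{4 i \sqrt{3}}{14173}\right) + 7 = \frac{115906556}{14173} - \frac{4 i \sqrt{3}}{14173}$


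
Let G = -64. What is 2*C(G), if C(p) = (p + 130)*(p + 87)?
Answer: 3036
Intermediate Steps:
C(p) = (87 + p)*(130 + p) (C(p) = (130 + p)*(87 + p) = (87 + p)*(130 + p))
2*C(G) = 2*(11310 + (-64)**2 + 217*(-64)) = 2*(11310 + 4096 - 13888) = 2*1518 = 3036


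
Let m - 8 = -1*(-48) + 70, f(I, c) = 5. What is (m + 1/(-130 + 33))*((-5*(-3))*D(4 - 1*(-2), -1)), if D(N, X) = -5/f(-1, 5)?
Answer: -183315/97 ≈ -1889.8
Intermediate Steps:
m = 126 (m = 8 + (-1*(-48) + 70) = 8 + (48 + 70) = 8 + 118 = 126)
D(N, X) = -1 (D(N, X) = -5/5 = -5*1/5 = -1)
(m + 1/(-130 + 33))*((-5*(-3))*D(4 - 1*(-2), -1)) = (126 + 1/(-130 + 33))*(-5*(-3)*(-1)) = (126 + 1/(-97))*(15*(-1)) = (126 - 1/97)*(-15) = (12221/97)*(-15) = -183315/97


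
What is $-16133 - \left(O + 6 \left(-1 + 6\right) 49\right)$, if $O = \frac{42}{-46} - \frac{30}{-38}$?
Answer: $- \frac{7692457}{437} \approx -17603.0$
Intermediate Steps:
$O = - \frac{54}{437}$ ($O = 42 \left(- \frac{1}{46}\right) - - \frac{15}{19} = - \frac{21}{23} + \frac{15}{19} = - \frac{54}{437} \approx -0.12357$)
$-16133 - \left(O + 6 \left(-1 + 6\right) 49\right) = -16133 - \left(- \frac{54}{437} + 6 \left(-1 + 6\right) 49\right) = -16133 - \left(- \frac{54}{437} + 6 \cdot 5 \cdot 49\right) = -16133 - \left(- \frac{54}{437} + 30 \cdot 49\right) = -16133 - \left(- \frac{54}{437} + 1470\right) = -16133 - \frac{642336}{437} = - \frac{7692457}{437}$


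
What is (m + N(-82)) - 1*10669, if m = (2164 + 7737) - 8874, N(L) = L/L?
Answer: -9641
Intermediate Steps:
N(L) = 1
m = 1027 (m = 9901 - 8874 = 1027)
(m + N(-82)) - 1*10669 = (1027 + 1) - 1*10669 = 1028 - 10669 = -9641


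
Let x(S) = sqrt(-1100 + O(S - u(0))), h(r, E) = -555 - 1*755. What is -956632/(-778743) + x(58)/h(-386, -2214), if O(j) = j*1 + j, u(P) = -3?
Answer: 956632/778743 - I*sqrt(978)/1310 ≈ 1.2284 - 0.023873*I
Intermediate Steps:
h(r, E) = -1310 (h(r, E) = -555 - 755 = -1310)
O(j) = 2*j (O(j) = j + j = 2*j)
x(S) = sqrt(-1094 + 2*S) (x(S) = sqrt(-1100 + 2*(S - 1*(-3))) = sqrt(-1100 + 2*(S + 3)) = sqrt(-1100 + 2*(3 + S)) = sqrt(-1100 + (6 + 2*S)) = sqrt(-1094 + 2*S))
-956632/(-778743) + x(58)/h(-386, -2214) = -956632/(-778743) + sqrt(-1094 + 2*58)/(-1310) = -956632*(-1/778743) + sqrt(-1094 + 116)*(-1/1310) = 956632/778743 + sqrt(-978)*(-1/1310) = 956632/778743 + (I*sqrt(978))*(-1/1310) = 956632/778743 - I*sqrt(978)/1310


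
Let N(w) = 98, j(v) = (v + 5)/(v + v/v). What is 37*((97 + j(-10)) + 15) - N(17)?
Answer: 36599/9 ≈ 4066.6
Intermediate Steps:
j(v) = (5 + v)/(1 + v) (j(v) = (5 + v)/(v + 1) = (5 + v)/(1 + v))
37*((97 + j(-10)) + 15) - N(17) = 37*((97 + (5 - 10)/(1 - 10)) + 15) - 1*98 = 37*((97 - 5/(-9)) + 15) - 98 = 37*((97 - ⅑*(-5)) + 15) - 98 = 37*((97 + 5/9) + 15) - 98 = 37*(878/9 + 15) - 98 = 37*(1013/9) - 98 = 37481/9 - 98 = 36599/9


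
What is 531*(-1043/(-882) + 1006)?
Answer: 7487395/14 ≈ 5.3481e+5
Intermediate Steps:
531*(-1043/(-882) + 1006) = 531*(-1043*(-1/882) + 1006) = 531*(149/126 + 1006) = 531*(126905/126) = 7487395/14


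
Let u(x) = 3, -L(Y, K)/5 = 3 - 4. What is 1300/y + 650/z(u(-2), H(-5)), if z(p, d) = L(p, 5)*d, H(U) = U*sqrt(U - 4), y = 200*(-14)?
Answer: -13/28 + 26*I/3 ≈ -0.46429 + 8.6667*I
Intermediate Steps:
L(Y, K) = 5 (L(Y, K) = -5*(3 - 4) = -5*(-1) = 5)
y = -2800
H(U) = U*sqrt(-4 + U)
z(p, d) = 5*d
1300/y + 650/z(u(-2), H(-5)) = 1300/(-2800) + 650/((5*(-5*sqrt(-4 - 5)))) = 1300*(-1/2800) + 650/((5*(-15*I))) = -13/28 + 650/((5*(-15*I))) = -13/28 + 650/((-75*I)) = -13/28 + 650*(I/75) = -13/28 + 26*I/3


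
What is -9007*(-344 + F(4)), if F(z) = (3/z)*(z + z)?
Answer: 3044366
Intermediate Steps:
F(z) = 6 (F(z) = (3/z)*(2*z) = 6)
-9007*(-344 + F(4)) = -9007*(-344 + 6) = -9007*(-338) = 3044366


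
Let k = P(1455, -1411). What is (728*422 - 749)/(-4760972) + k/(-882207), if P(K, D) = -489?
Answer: -89346405787/1400054275068 ≈ -0.063816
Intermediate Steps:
k = -489
(728*422 - 749)/(-4760972) + k/(-882207) = (728*422 - 749)/(-4760972) - 489/(-882207) = (307216 - 749)*(-1/4760972) - 489*(-1/882207) = 306467*(-1/4760972) + 163/294069 = -306467/4760972 + 163/294069 = -89346405787/1400054275068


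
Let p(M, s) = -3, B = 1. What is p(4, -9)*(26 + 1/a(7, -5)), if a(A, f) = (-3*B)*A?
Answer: -545/7 ≈ -77.857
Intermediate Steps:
a(A, f) = -3*A (a(A, f) = (-3*1)*A = -3*A)
p(4, -9)*(26 + 1/a(7, -5)) = -3*(26 + 1/(-3*7)) = -3*(26 + 1/(-21)) = -3*(26 - 1/21) = -3*545/21 = -545/7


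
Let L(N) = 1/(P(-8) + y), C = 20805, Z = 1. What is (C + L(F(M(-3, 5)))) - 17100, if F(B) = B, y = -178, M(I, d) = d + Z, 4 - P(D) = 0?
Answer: 644669/174 ≈ 3705.0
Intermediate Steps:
P(D) = 4 (P(D) = 4 - 1*0 = 4 + 0 = 4)
M(I, d) = 1 + d (M(I, d) = d + 1 = 1 + d)
L(N) = -1/174 (L(N) = 1/(4 - 178) = 1/(-174) = -1/174)
(C + L(F(M(-3, 5)))) - 17100 = (20805 - 1/174) - 17100 = 3620069/174 - 17100 = 644669/174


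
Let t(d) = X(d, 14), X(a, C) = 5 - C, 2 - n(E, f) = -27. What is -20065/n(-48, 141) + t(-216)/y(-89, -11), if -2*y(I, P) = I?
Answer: -1786307/2581 ≈ -692.10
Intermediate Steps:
n(E, f) = 29 (n(E, f) = 2 - 1*(-27) = 2 + 27 = 29)
t(d) = -9 (t(d) = 5 - 1*14 = 5 - 14 = -9)
y(I, P) = -I/2
-20065/n(-48, 141) + t(-216)/y(-89, -11) = -20065/29 - 9/((-½*(-89))) = -20065*1/29 - 9/89/2 = -20065/29 - 9*2/89 = -20065/29 - 18/89 = -1786307/2581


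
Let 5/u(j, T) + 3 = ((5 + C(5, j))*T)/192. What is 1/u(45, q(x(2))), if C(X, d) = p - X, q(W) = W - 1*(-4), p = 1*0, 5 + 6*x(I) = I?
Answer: -⅗ ≈ -0.60000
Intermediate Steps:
x(I) = -⅚ + I/6
p = 0
q(W) = 4 + W (q(W) = W + 4 = 4 + W)
C(X, d) = -X (C(X, d) = 0 - X = -X)
u(j, T) = -5/3 (u(j, T) = 5/(-3 + ((5 - 1*5)*T)/192) = 5/(-3 + ((5 - 5)*T)*(1/192)) = 5/(-3 + (0*T)*(1/192)) = 5/(-3 + 0*(1/192)) = 5/(-3 + 0) = 5/(-3) = 5*(-⅓) = -5/3)
1/u(45, q(x(2))) = 1/(-5/3) = -⅗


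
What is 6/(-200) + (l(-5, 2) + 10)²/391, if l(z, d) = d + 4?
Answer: 24427/39100 ≈ 0.62473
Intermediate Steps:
l(z, d) = 4 + d
6/(-200) + (l(-5, 2) + 10)²/391 = 6/(-200) + ((4 + 2) + 10)²/391 = 6*(-1/200) + (6 + 10)²*(1/391) = -3/100 + 16²*(1/391) = -3/100 + 256*(1/391) = -3/100 + 256/391 = 24427/39100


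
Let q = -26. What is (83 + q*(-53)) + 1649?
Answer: 3110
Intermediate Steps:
(83 + q*(-53)) + 1649 = (83 - 26*(-53)) + 1649 = (83 + 1378) + 1649 = 1461 + 1649 = 3110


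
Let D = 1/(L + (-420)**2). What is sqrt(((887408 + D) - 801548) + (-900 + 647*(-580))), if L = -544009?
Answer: I*sqrt(39230090208921909)/367609 ≈ 538.79*I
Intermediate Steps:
D = -1/367609 (D = 1/(-544009 + (-420)**2) = 1/(-544009 + 176400) = 1/(-367609) = -1/367609 ≈ -2.7203e-6)
sqrt(((887408 + D) - 801548) + (-900 + 647*(-580))) = sqrt(((887408 - 1/367609) - 801548) + (-900 + 647*(-580))) = sqrt((326219167471/367609 - 801548) + (-900 - 375260)) = sqrt(31562908739/367609 - 376160) = sqrt(-106716892701/367609) = I*sqrt(39230090208921909)/367609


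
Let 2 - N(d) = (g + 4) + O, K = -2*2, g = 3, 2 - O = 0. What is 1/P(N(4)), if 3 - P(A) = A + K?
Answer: 1/14 ≈ 0.071429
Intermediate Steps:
O = 2 (O = 2 - 1*0 = 2 + 0 = 2)
K = -4
N(d) = -7 (N(d) = 2 - ((3 + 4) + 2) = 2 - (7 + 2) = 2 - 1*9 = 2 - 9 = -7)
P(A) = 7 - A (P(A) = 3 - (A - 4) = 3 - (-4 + A) = 3 + (4 - A) = 7 - A)
1/P(N(4)) = 1/(7 - 1*(-7)) = 1/(7 + 7) = 1/14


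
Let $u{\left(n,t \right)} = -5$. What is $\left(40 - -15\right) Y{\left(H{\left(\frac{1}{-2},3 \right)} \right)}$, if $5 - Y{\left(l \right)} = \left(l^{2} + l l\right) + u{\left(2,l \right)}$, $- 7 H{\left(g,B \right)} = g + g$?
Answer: $\frac{26840}{49} \approx 547.75$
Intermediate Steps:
$H{\left(g,B \right)} = - \frac{2 g}{7}$ ($H{\left(g,B \right)} = - \frac{g + g}{7} = - \frac{2 g}{7}$)
$Y{\left(l \right)} = 10 - 2 l^{2}$ ($Y{\left(l \right)} = 5 - \left(\left(l^{2} + l l\right) - 5\right) = 5 - \left(\left(l^{2} + l^{2}\right) - 5\right) = 5 - \left(2 l^{2} - 5\right) = 5 - \left(-5 + 2 l^{2}\right) = 10 - 2 l^{2}$)
$\left(40 - -15\right) Y{\left(H{\left(\frac{1}{-2},3 \right)} \right)} = \left(40 - -15\right) \left(10 - 2 \left(- \frac{2}{7 \left(-2\right)}\right)^{2}\right) = \left(40 + 15\right) \left(10 - 2 \left(\left(- \frac{2}{7}\right) \left(- \frac{1}{2}\right)\right)^{2}\right) = 55 \left(10 - \frac{2}{49}\right) = 55 \cdot \frac{488}{49} = \frac{26840}{49}$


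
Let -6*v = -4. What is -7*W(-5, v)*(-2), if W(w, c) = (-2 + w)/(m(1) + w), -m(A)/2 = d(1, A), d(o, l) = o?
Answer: 14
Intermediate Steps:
v = ⅔ (v = -⅙*(-4) = ⅔ ≈ 0.66667)
m(A) = -2 (m(A) = -2*1 = -2)
W(w, c) = 1 (W(w, c) = (-2 + w)/(-2 + w) = 1)
-7*W(-5, v)*(-2) = -7*1*(-2) = -7*(-2) = 14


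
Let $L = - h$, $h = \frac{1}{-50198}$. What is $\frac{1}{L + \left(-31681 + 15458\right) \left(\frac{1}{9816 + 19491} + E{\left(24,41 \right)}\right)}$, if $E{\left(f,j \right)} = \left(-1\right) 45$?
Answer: $\frac{1471152786}{1073992209794663} \approx 1.3698 \cdot 10^{-6}$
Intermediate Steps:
$h = - \frac{1}{50198} \approx -1.9921 \cdot 10^{-5}$
$E{\left(f,j \right)} = -45$
$L = \frac{1}{50198}$ ($L = \left(-1\right) \left(- \frac{1}{50198}\right) = \frac{1}{50198} \approx 1.9921 \cdot 10^{-5}$)
$\frac{1}{L + \left(-31681 + 15458\right) \left(\frac{1}{9816 + 19491} + E{\left(24,41 \right)}\right)} = \frac{1}{\frac{1}{50198} + \left(-31681 + 15458\right) \left(\frac{1}{9816 + 19491} - 45\right)} = \frac{1}{\frac{1}{50198} - 16223 \left(\frac{1}{29307} - 45\right)} = \frac{1}{\frac{1}{50198} - - \frac{21395119522}{29307}} = \frac{1}{\frac{1}{50198} + \frac{21395119522}{29307}} = \frac{1}{\frac{1073992209794663}{1471152786}} = \frac{1471152786}{1073992209794663}$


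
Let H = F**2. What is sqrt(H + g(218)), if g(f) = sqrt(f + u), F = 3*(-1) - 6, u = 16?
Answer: sqrt(81 + 3*sqrt(26)) ≈ 9.8131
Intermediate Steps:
F = -9 (F = -3 - 6 = -9)
g(f) = sqrt(16 + f) (g(f) = sqrt(f + 16) = sqrt(16 + f))
H = 81 (H = (-9)**2 = 81)
sqrt(H + g(218)) = sqrt(81 + sqrt(16 + 218)) = sqrt(81 + sqrt(234)) = sqrt(81 + 3*sqrt(26))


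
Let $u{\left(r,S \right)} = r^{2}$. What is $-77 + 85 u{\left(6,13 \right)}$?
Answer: $2983$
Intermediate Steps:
$-77 + 85 u{\left(6,13 \right)} = -77 + 85 \cdot 6^{2} = -77 + 85 \cdot 36 = -77 + 3060 = 2983$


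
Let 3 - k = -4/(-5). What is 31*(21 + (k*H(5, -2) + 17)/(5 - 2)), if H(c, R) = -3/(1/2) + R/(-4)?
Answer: 21049/30 ≈ 701.63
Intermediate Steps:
H(c, R) = -6 - R/4 (H(c, R) = -3/½ + R*(-¼) = -3*2 - R/4 = -6 - R/4)
k = 11/5 (k = 3 - (-4)/(-5) = 3 - (-4)*(-1)/5 = 3 - 1*⅘ = 3 - ⅘ = 11/5 ≈ 2.2000)
31*(21 + (k*H(5, -2) + 17)/(5 - 2)) = 31*(21 + (11*(-6 - ¼*(-2))/5 + 17)/(5 - 2)) = 31*(21 + (11*(-6 + ½)/5 + 17)/3) = 31*(21 + ((11/5)*(-11/2) + 17)*(⅓)) = 31*(21 + (-121/10 + 17)*(⅓)) = 31*(21 + (49/10)*(⅓)) = 31*(21 + 49/30) = 31*(679/30) = 21049/30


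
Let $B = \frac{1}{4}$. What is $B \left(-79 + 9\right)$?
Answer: $- \frac{35}{2} \approx -17.5$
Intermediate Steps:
$B = \frac{1}{4} \approx 0.25$
$B \left(-79 + 9\right) = \frac{-79 + 9}{4} = \frac{1}{4} \left(-70\right) = - \frac{35}{2}$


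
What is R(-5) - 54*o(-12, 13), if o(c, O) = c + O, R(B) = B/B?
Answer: -53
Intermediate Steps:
R(B) = 1
o(c, O) = O + c
R(-5) - 54*o(-12, 13) = 1 - 54*(13 - 12) = 1 - 54*1 = 1 - 54 = -53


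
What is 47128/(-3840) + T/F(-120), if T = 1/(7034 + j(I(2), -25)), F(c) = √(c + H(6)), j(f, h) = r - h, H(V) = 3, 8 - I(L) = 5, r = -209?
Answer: -5891/480 - I*√13/267150 ≈ -12.273 - 1.3496e-5*I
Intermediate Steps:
I(L) = 3 (I(L) = 8 - 1*5 = 8 - 5 = 3)
j(f, h) = -209 - h
F(c) = √(3 + c) (F(c) = √(c + 3) = √(3 + c))
T = 1/6850 (T = 1/(7034 + (-209 - 1*(-25))) = 1/(7034 + (-209 + 25)) = 1/(7034 - 184) = 1/6850 ≈ 0.00014599)
47128/(-3840) + T/F(-120) = 47128/(-3840) + 1/(6850*(√(3 - 120))) = 47128*(-1/3840) + 1/(6850*(√(-117))) = -5891/480 + 1/(6850*((3*I*√13))) = -5891/480 + (-I*√13/39)/6850 = -5891/480 - I*√13/267150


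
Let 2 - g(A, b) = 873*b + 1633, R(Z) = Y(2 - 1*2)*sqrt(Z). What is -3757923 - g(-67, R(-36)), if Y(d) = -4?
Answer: -3756292 - 20952*I ≈ -3.7563e+6 - 20952.0*I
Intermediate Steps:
R(Z) = -4*sqrt(Z)
g(A, b) = -1631 - 873*b (g(A, b) = 2 - (873*b + 1633) = 2 - (1633 + 873*b) = 2 + (-1633 - 873*b) = -1631 - 873*b)
-3757923 - g(-67, R(-36)) = -3757923 - (-1631 - (-3492)*sqrt(-36)) = -3757923 - (-1631 - (-3492)*6*I) = -3757923 - (-1631 - (-20952)*I) = -3757923 - (-1631 + 20952*I) = -3757923 + (1631 - 20952*I) = -3756292 - 20952*I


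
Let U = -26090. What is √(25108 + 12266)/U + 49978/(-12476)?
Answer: -24989/6238 - √37374/26090 ≈ -4.0133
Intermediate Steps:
√(25108 + 12266)/U + 49978/(-12476) = √(25108 + 12266)/(-26090) + 49978/(-12476) = √37374*(-1/26090) + 49978*(-1/12476) = -√37374/26090 - 24989/6238 = -24989/6238 - √37374/26090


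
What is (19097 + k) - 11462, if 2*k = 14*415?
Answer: 10540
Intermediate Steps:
k = 2905 (k = (14*415)/2 = (½)*5810 = 2905)
(19097 + k) - 11462 = (19097 + 2905) - 11462 = 22002 - 11462 = 10540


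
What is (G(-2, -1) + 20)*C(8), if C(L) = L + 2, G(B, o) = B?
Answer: 180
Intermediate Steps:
C(L) = 2 + L
(G(-2, -1) + 20)*C(8) = (-2 + 20)*(2 + 8) = 18*10 = 180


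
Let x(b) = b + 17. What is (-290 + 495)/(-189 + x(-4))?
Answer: -205/176 ≈ -1.1648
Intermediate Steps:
x(b) = 17 + b
(-290 + 495)/(-189 + x(-4)) = (-290 + 495)/(-189 + (17 - 4)) = 205/(-189 + 13) = 205/(-176) = 205*(-1/176) = -205/176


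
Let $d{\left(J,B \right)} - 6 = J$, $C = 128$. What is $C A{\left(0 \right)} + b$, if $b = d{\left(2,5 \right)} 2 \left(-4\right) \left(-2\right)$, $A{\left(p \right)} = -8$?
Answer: $-896$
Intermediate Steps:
$d{\left(J,B \right)} = 6 + J$
$b = 128$ ($b = \left(6 + 2\right) 2 \left(-4\right) \left(-2\right) = 8 \cdot 2 \left(-4\right) \left(-2\right) = 16 \left(-4\right) \left(-2\right) = \left(-64\right) \left(-2\right) = 128$)
$C A{\left(0 \right)} + b = 128 \left(-8\right) + 128 = -1024 + 128 = -896$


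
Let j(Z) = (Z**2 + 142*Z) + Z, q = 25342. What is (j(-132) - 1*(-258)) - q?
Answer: -26536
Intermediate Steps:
j(Z) = Z**2 + 143*Z
(j(-132) - 1*(-258)) - q = (-132*(143 - 132) - 1*(-258)) - 1*25342 = (-132*11 + 258) - 25342 = (-1452 + 258) - 25342 = -1194 - 25342 = -26536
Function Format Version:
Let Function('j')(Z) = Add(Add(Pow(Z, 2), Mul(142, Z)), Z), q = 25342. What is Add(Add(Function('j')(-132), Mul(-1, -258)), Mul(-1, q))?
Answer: -26536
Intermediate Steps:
Function('j')(Z) = Add(Pow(Z, 2), Mul(143, Z))
Add(Add(Function('j')(-132), Mul(-1, -258)), Mul(-1, q)) = Add(Add(Mul(-132, Add(143, -132)), Mul(-1, -258)), Mul(-1, 25342)) = Add(Add(Mul(-132, 11), 258), -25342) = Add(Add(-1452, 258), -25342) = Add(-1194, -25342) = -26536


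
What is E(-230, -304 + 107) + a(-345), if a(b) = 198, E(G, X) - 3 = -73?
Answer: 128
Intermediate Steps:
E(G, X) = -70 (E(G, X) = 3 - 73 = -70)
E(-230, -304 + 107) + a(-345) = -70 + 198 = 128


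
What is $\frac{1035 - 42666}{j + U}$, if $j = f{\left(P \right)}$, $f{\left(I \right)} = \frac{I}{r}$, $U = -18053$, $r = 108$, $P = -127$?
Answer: $\frac{4496148}{1949851} \approx 2.3059$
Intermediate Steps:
$f{\left(I \right)} = \frac{I}{108}$
$j = - \frac{127}{108}$ ($j = \frac{1}{108} \left(-127\right) = - \frac{127}{108} \approx -1.1759$)
$\frac{1035 - 42666}{j + U} = \frac{1035 - 42666}{- \frac{127}{108} - 18053} = - \frac{41631}{- \frac{1949851}{108}} = \left(-41631\right) \left(- \frac{108}{1949851}\right) = \frac{4496148}{1949851}$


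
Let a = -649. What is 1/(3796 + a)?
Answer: 1/3147 ≈ 0.00031776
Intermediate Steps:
1/(3796 + a) = 1/(3796 - 649) = 1/3147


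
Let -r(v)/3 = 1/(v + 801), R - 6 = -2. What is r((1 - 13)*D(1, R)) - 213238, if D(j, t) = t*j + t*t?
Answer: -39875507/187 ≈ -2.1324e+5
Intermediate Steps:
R = 4 (R = 6 - 2 = 4)
D(j, t) = t² + j*t (D(j, t) = j*t + t² = t² + j*t)
r(v) = -3/(801 + v) (r(v) = -3/(v + 801) = -3/(801 + v))
r((1 - 13)*D(1, R)) - 213238 = -3/(801 + (1 - 13)*(4*(1 + 4))) - 213238 = -3/(801 - 48*5) - 213238 = -3/(801 - 12*20) - 213238 = -3/(801 - 240) - 213238 = -3/561 - 213238 = -3*1/561 - 213238 = -1/187 - 213238 = -39875507/187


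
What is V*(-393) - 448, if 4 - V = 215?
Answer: 82475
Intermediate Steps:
V = -211 (V = 4 - 1*215 = 4 - 215 = -211)
V*(-393) - 448 = -211*(-393) - 448 = 82923 - 448 = 82475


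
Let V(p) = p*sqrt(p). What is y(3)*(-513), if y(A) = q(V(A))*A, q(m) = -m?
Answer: 4617*sqrt(3) ≈ 7996.9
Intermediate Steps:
V(p) = p**(3/2)
y(A) = -A**(5/2) (y(A) = (-A**(3/2))*A = -A**(5/2))
y(3)*(-513) = -3**(5/2)*(-513) = -9*sqrt(3)*(-513) = 4617*sqrt(3)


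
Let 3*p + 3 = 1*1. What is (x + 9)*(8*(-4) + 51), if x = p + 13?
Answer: 1216/3 ≈ 405.33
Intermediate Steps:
p = -⅔ (p = -1 + (1*1)/3 = -1 + (⅓)*1 = -1 + ⅓ = -⅔ ≈ -0.66667)
x = 37/3 (x = -⅔ + 13 = 37/3 ≈ 12.333)
(x + 9)*(8*(-4) + 51) = (37/3 + 9)*(8*(-4) + 51) = 64*(-32 + 51)/3 = (64/3)*19 = 1216/3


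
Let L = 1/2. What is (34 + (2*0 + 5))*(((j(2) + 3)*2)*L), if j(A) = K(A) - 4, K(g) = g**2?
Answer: 117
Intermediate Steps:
j(A) = -4 + A**2 (j(A) = A**2 - 4 = -4 + A**2)
L = 1/2 ≈ 0.50000
(34 + (2*0 + 5))*(((j(2) + 3)*2)*L) = (34 + (2*0 + 5))*((((-4 + 2**2) + 3)*2)*(1/2)) = (34 + (0 + 5))*((((-4 + 4) + 3)*2)*(1/2)) = (34 + 5)*(((0 + 3)*2)*(1/2)) = 39*((3*2)*(1/2)) = 39*(6*(1/2)) = 39*3 = 117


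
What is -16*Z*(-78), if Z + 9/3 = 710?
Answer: 882336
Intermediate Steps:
Z = 707 (Z = -3 + 710 = 707)
-16*Z*(-78) = -11312*(-78) = -16*(-55146) = 882336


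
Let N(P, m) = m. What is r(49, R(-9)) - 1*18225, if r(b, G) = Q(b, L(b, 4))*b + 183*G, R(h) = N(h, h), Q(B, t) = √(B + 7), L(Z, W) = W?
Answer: -19872 + 98*√14 ≈ -19505.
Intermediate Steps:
Q(B, t) = √(7 + B)
R(h) = h
r(b, G) = 183*G + b*√(7 + b) (r(b, G) = √(7 + b)*b + 183*G = b*√(7 + b) + 183*G = 183*G + b*√(7 + b))
r(49, R(-9)) - 1*18225 = (183*(-9) + 49*√(7 + 49)) - 1*18225 = (-1647 + 49*√56) - 18225 = (-1647 + 49*(2*√14)) - 18225 = (-1647 + 98*√14) - 18225 = -19872 + 98*√14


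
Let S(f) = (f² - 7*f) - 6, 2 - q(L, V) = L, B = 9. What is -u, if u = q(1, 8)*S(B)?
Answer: -12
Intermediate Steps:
q(L, V) = 2 - L
S(f) = -6 + f² - 7*f
u = 12 (u = (2 - 1*1)*(-6 + 9² - 7*9) = (2 - 1)*(-6 + 81 - 63) = 1*12 = 12)
-u = -1*12 = -12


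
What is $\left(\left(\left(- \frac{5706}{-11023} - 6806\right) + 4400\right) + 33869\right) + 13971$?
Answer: $\frac{500824688}{11023} \approx 45435.0$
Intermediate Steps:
$\left(\left(\left(- \frac{5706}{-11023} - 6806\right) + 4400\right) + 33869\right) + 13971 = \left(\left(\left(\left(-5706\right) \left(- \frac{1}{11023}\right) - 6806\right) + 4400\right) + 33869\right) + 13971 = \left(\left(\left(\frac{5706}{11023} - 6806\right) + 4400\right) + 33869\right) + 13971 = \left(\left(- \frac{75016832}{11023} + 4400\right) + 33869\right) + 13971 = \left(- \frac{26515632}{11023} + 33869\right) + 13971 = \frac{346822355}{11023} + 13971 = \frac{500824688}{11023}$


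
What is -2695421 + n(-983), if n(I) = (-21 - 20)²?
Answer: -2693740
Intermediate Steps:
n(I) = 1681 (n(I) = (-41)² = 1681)
-2695421 + n(-983) = -2695421 + 1681 = -2693740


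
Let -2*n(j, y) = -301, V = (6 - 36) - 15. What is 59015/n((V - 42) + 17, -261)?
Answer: 118030/301 ≈ 392.13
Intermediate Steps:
V = -45 (V = -30 - 15 = -45)
n(j, y) = 301/2 (n(j, y) = -½*(-301) = 301/2)
59015/n((V - 42) + 17, -261) = 59015/(301/2) = 59015*(2/301) = 118030/301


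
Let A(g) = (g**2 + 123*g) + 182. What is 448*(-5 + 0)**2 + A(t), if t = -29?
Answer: 8656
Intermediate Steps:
A(g) = 182 + g**2 + 123*g
448*(-5 + 0)**2 + A(t) = 448*(-5 + 0)**2 + (182 + (-29)**2 + 123*(-29)) = 448*(-5)**2 + (182 + 841 - 3567) = 448*25 - 2544 = 11200 - 2544 = 8656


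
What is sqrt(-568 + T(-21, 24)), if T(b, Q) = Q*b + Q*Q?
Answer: 4*I*sqrt(31) ≈ 22.271*I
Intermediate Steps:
T(b, Q) = Q**2 + Q*b (T(b, Q) = Q*b + Q**2 = Q**2 + Q*b)
sqrt(-568 + T(-21, 24)) = sqrt(-568 + 24*(24 - 21)) = sqrt(-568 + 24*3) = sqrt(-568 + 72) = sqrt(-496) = 4*I*sqrt(31)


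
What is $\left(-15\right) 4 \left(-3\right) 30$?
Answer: $5400$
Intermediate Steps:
$\left(-15\right) 4 \left(-3\right) 30 = \left(-60\right) \left(-3\right) 30 = 180 \cdot 30 = 5400$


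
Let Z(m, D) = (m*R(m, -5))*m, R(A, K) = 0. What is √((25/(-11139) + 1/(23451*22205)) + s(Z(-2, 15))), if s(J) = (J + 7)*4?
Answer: 2*√26166004647016329383044830/1933468466415 ≈ 5.2913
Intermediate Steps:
Z(m, D) = 0 (Z(m, D) = (m*0)*m = 0*m = 0)
s(J) = 28 + 4*J (s(J) = (7 + J)*4 = 28 + 4*J)
√((25/(-11139) + 1/(23451*22205)) + s(Z(-2, 15))) = √((25/(-11139) + 1/(23451*22205)) + (28 + 4*0)) = √((25*(-1/11139) + (1/23451)*(1/22205)) + (28 + 0)) = √((-25/11139 + 1/520729455) + 28) = √(-4339408412/1933468466415 + 28) = √(54132777651208/1933468466415) = 2*√26166004647016329383044830/1933468466415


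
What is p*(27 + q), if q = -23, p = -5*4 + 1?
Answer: -76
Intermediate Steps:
p = -19 (p = -20 + 1 = -19)
p*(27 + q) = -19*(27 - 23) = -19*4 = -76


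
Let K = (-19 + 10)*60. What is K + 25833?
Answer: 25293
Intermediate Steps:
K = -540 (K = -9*60 = -540)
K + 25833 = -540 + 25833 = 25293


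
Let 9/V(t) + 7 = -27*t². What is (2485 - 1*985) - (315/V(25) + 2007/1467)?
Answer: 96556087/163 ≈ 5.9237e+5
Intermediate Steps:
V(t) = 9/(-7 - 27*t²)
(2485 - 1*985) - (315/V(25) + 2007/1467) = (2485 - 1*985) - (315/((-9/(7 + 27*25²))) + 2007/1467) = (2485 - 985) - (315/((-9/(7 + 27*625))) + 2007*(1/1467)) = 1500 - (315/((-9/(7 + 16875))) + 223/163) = 1500 - (315/((-9/16882)) + 223/163) = 1500 - (315/((-9*1/16882)) + 223/163) = 1500 - (315/(-9/16882) + 223/163) = 1500 - (315*(-16882/9) + 223/163) = 1500 - (-590870 + 223/163) = 1500 - 1*(-96311587/163) = 1500 + 96311587/163 = 96556087/163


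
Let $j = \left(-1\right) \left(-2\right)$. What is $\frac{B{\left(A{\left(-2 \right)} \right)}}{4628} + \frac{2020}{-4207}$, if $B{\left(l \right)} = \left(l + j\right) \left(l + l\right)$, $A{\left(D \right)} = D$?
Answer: $- \frac{2020}{4207} \approx -0.48015$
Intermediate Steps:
$j = 2$
$B{\left(l \right)} = 2 l \left(2 + l\right)$ ($B{\left(l \right)} = \left(l + 2\right) \left(l + l\right) = \left(2 + l\right) 2 l = 2 l \left(2 + l\right)$)
$\frac{B{\left(A{\left(-2 \right)} \right)}}{4628} + \frac{2020}{-4207} = \frac{2 \left(-2\right) \left(2 - 2\right)}{4628} + \frac{2020}{-4207} = 2 \left(-2\right) 0 \cdot \frac{1}{4628} + 2020 \left(- \frac{1}{4207}\right) = 0 \cdot \frac{1}{4628} - \frac{2020}{4207} = 0 - \frac{2020}{4207} = - \frac{2020}{4207}$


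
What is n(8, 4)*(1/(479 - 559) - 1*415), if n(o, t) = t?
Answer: -33201/20 ≈ -1660.1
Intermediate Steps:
n(8, 4)*(1/(479 - 559) - 1*415) = 4*(1/(479 - 559) - 1*415) = 4*(1/(-80) - 415) = 4*(-1/80 - 415) = 4*(-33201/80) = -33201/20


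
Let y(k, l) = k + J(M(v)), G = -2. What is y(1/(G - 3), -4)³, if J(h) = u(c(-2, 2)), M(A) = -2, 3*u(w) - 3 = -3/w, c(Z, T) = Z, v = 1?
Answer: 2197/1000 ≈ 2.1970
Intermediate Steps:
u(w) = 1 - 1/w (u(w) = 1 + (-3/w)/3 = 1 - 1/w)
J(h) = 3/2 (J(h) = (-1 - 2)/(-2) = -½*(-3) = 3/2)
y(k, l) = 3/2 + k (y(k, l) = k + 3/2 = 3/2 + k)
y(1/(G - 3), -4)³ = (3/2 + 1/(-2 - 3))³ = (3/2 + 1/(-5))³ = (3/2 - ⅕)³ = (13/10)³ = 2197/1000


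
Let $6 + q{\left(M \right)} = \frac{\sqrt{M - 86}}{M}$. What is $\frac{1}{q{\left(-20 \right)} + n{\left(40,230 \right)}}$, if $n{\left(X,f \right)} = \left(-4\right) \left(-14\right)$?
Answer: $\frac{10000}{500053} + \frac{10 i \sqrt{106}}{500053} \approx 0.019998 + 0.00020589 i$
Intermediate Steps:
$n{\left(X,f \right)} = 56$
$q{\left(M \right)} = -6 + \frac{\sqrt{-86 + M}}{M}$ ($q{\left(M \right)} = -6 + \frac{\sqrt{M - 86}}{M} = -6 + \frac{\sqrt{-86 + M}}{M}$)
$\frac{1}{q{\left(-20 \right)} + n{\left(40,230 \right)}} = \frac{1}{\left(-6 + \frac{\sqrt{-86 - 20}}{-20}\right) + 56} = \frac{1}{\left(-6 - \frac{\sqrt{-106}}{20}\right) + 56} = \frac{1}{\left(-6 - \frac{i \sqrt{106}}{20}\right) + 56} = \frac{1}{50 - \frac{i \sqrt{106}}{20}}$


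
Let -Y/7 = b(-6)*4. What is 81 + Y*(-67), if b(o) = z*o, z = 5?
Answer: -56199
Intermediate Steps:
b(o) = 5*o
Y = 840 (Y = -7*5*(-6)*4 = -(-210)*4 = -7*(-120) = 840)
81 + Y*(-67) = 81 + 840*(-67) = 81 - 56280 = -56199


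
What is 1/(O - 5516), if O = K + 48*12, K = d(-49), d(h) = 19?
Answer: -1/4921 ≈ -0.00020321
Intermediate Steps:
K = 19
O = 595 (O = 19 + 48*12 = 19 + 576 = 595)
1/(O - 5516) = 1/(595 - 5516) = 1/(-4921) = -1/4921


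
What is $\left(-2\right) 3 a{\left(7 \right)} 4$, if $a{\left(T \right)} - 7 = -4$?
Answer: $-72$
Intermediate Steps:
$a{\left(T \right)} = 3$ ($a{\left(T \right)} = 7 - 4 = 3$)
$\left(-2\right) 3 a{\left(7 \right)} 4 = \left(-2\right) 3 \cdot 3 \cdot 4 = \left(-6\right) 3 \cdot 4 = \left(-18\right) 4 = -72$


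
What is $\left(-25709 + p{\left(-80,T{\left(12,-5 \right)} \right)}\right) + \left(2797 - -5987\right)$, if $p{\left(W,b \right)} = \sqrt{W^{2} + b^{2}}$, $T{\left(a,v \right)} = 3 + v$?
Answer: $-16925 + 2 \sqrt{1601} \approx -16845.0$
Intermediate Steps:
$\left(-25709 + p{\left(-80,T{\left(12,-5 \right)} \right)}\right) + \left(2797 - -5987\right) = \left(-25709 + \sqrt{\left(-80\right)^{2} + \left(3 - 5\right)^{2}}\right) + \left(2797 - -5987\right) = \left(-25709 + \sqrt{6400 + \left(-2\right)^{2}}\right) + \left(2797 + 5987\right) = \left(-25709 + \sqrt{6400 + 4}\right) + 8784 = \left(-25709 + \sqrt{6404}\right) + 8784 = \left(-25709 + 2 \sqrt{1601}\right) + 8784 = -16925 + 2 \sqrt{1601}$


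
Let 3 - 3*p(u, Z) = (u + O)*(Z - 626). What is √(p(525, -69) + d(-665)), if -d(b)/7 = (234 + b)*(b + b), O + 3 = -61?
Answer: 2*I*√8788074/3 ≈ 1976.3*I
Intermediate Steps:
O = -64 (O = -3 - 61 = -64)
d(b) = -14*b*(234 + b) (d(b) = -7*(234 + b)*(b + b) = -7*(234 + b)*2*b = -14*b*(234 + b))
p(u, Z) = 1 - (-626 + Z)*(-64 + u)/3 (p(u, Z) = 1 - (u - 64)*(Z - 626)/3 = 1 - (-64 + u)*(-626 + Z)/3 = 1 - (-626 + Z)*(-64 + u)/3)
√(p(525, -69) + d(-665)) = √((-40061/3 + (64/3)*(-69) + (626/3)*525 - ⅓*(-69)*525) - 14*(-665)*(234 - 665)) = √((-40061/3 - 1472 + 109550 + 12075) - 14*(-665)*(-431)) = √(320398/3 - 4012610) = √(-11717432/3) = 2*I*√8788074/3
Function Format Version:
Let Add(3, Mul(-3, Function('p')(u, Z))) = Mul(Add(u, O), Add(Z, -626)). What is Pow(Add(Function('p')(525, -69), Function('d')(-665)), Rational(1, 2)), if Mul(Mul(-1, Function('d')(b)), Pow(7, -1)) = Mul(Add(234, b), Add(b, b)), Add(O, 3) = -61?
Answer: Mul(Rational(2, 3), I, Pow(8788074, Rational(1, 2))) ≈ Mul(1976.3, I)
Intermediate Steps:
O = -64 (O = Add(-3, -61) = -64)
Function('d')(b) = Mul(-14, b, Add(234, b)) (Function('d')(b) = Mul(-7, Mul(Add(234, b), Add(b, b))) = Mul(-7, Mul(Add(234, b), Mul(2, b))) = Mul(-7, Mul(2, b, Add(234, b))) = Mul(-14, b, Add(234, b)))
Function('p')(u, Z) = Add(1, Mul(Rational(-1, 3), Add(-626, Z), Add(-64, u))) (Function('p')(u, Z) = Add(1, Mul(Rational(-1, 3), Mul(Add(u, -64), Add(Z, -626)))) = Add(1, Mul(Rational(-1, 3), Mul(Add(-64, u), Add(-626, Z)))) = Add(1, Mul(Rational(-1, 3), Mul(Add(-626, Z), Add(-64, u)))) = Add(1, Mul(Rational(-1, 3), Add(-626, Z), Add(-64, u))))
Pow(Add(Function('p')(525, -69), Function('d')(-665)), Rational(1, 2)) = Pow(Add(Add(Rational(-40061, 3), Mul(Rational(64, 3), -69), Mul(Rational(626, 3), 525), Mul(Rational(-1, 3), -69, 525)), Mul(-14, -665, Add(234, -665))), Rational(1, 2)) = Pow(Add(Add(Rational(-40061, 3), -1472, 109550, 12075), Mul(-14, -665, -431)), Rational(1, 2)) = Pow(Add(Rational(320398, 3), -4012610), Rational(1, 2)) = Pow(Rational(-11717432, 3), Rational(1, 2)) = Mul(Rational(2, 3), I, Pow(8788074, Rational(1, 2)))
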